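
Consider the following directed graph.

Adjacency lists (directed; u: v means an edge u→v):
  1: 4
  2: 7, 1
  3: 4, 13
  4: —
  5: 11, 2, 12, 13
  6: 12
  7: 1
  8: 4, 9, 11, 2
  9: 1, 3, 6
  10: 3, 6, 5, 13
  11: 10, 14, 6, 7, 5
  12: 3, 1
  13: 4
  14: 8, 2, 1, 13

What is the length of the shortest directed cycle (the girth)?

For each vertex v, BFS finds the shortest path from v back to v.
The shortest such closed walk is 11 → 5 → 11, length 2.

2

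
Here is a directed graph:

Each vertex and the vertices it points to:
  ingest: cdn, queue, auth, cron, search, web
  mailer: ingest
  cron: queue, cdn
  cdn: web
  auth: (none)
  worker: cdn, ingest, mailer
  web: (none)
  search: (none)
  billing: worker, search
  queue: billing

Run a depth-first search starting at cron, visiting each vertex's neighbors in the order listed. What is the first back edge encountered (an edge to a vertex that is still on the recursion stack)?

ingest->queue

DFS from cron (visiting each vertex's neighbors in the order listed); mark gray on enter, black on exit:
cron gray
  queue gray
    billing gray
      worker gray
        cdn gray
          web gray
          web black
        cdn black
        ingest gray
          ingest→cdn: cdn black — skip
          ingest→queue: queue is gray → back edge
First back edge: ingest → queue.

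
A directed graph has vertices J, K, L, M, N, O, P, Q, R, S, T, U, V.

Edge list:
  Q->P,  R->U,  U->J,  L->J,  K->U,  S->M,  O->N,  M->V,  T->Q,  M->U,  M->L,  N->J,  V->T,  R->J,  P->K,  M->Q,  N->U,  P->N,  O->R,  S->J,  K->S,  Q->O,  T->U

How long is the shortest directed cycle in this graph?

For each vertex v, BFS finds the shortest path from v back to v.
The shortest such closed walk is M → Q → P → K → S → M, length 5.

5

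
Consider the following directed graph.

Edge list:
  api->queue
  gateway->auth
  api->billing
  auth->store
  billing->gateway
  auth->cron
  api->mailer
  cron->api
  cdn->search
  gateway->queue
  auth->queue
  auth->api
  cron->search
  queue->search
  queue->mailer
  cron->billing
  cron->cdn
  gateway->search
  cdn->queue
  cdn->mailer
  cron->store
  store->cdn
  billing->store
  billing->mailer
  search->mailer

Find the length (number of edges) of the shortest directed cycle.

For each vertex v, BFS finds the shortest path from v back to v.
The shortest such closed walk is auth → api → billing → gateway → auth, length 4.

4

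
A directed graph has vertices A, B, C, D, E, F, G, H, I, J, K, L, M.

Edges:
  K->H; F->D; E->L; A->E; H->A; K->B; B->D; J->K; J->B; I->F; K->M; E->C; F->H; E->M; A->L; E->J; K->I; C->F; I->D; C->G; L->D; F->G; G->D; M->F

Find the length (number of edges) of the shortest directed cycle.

5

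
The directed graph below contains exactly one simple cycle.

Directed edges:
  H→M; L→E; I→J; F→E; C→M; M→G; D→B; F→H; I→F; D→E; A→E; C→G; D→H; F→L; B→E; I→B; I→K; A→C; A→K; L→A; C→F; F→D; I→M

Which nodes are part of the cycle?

A, C, F, L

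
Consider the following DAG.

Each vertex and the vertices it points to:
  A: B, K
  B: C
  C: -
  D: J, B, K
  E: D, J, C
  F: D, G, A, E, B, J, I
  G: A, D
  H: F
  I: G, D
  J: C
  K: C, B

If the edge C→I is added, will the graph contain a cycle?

Yes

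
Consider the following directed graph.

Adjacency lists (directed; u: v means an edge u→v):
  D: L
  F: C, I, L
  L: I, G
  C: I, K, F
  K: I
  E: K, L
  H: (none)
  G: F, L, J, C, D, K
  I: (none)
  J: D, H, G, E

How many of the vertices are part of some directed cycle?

7

A vertex is on a directed cycle iff it belongs to a strongly connected component of size ≥ 2 (or has a self-loop).
The vertices on cycles are {C, D, E, F, G, J, L} — 7 in total.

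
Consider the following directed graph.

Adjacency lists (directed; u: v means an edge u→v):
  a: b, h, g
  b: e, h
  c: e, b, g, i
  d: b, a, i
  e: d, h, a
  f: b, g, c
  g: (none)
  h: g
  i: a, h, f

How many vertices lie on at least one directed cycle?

A vertex is on a directed cycle iff it belongs to a strongly connected component of size ≥ 2 (or has a self-loop).
The vertices on cycles are {a, b, c, d, e, f, i} — 7 in total.

7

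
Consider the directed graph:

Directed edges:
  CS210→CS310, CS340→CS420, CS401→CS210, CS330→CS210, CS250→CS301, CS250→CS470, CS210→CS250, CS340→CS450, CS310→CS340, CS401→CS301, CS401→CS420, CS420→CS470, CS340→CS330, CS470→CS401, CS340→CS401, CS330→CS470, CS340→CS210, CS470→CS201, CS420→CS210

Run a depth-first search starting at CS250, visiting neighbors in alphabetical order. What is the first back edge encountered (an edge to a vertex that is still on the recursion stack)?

CS210→CS250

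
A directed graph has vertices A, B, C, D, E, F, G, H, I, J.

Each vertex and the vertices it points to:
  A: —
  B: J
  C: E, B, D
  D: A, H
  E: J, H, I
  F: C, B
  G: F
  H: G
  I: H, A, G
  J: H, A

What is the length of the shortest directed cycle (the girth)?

5

For each vertex v, BFS finds the shortest path from v back to v.
The shortest such closed walk is F → B → J → H → G → F, length 5.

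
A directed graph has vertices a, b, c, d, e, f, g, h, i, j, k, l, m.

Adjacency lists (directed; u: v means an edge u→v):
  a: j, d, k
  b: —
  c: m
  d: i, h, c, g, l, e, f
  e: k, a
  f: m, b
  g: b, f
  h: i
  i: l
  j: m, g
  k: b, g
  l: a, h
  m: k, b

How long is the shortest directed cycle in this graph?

For each vertex v, BFS finds the shortest path from v back to v.
The shortest such closed walk is d → e → a → d, length 3.

3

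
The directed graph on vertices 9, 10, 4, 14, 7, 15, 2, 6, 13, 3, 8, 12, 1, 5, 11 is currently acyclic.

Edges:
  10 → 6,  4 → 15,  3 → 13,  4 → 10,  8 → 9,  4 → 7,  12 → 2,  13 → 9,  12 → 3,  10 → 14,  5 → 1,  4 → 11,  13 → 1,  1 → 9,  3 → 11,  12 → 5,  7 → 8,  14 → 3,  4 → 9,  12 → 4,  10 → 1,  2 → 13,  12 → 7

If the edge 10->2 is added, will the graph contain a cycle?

No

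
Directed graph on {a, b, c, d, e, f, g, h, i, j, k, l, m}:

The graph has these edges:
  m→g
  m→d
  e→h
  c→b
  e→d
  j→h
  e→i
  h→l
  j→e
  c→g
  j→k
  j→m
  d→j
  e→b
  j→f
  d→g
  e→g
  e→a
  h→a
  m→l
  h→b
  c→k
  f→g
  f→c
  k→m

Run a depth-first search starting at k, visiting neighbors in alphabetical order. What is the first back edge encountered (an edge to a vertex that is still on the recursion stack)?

e→d

DFS from k (visiting neighbors in alphabetical order); mark gray on enter, black on exit:
k gray
  m gray
    d gray
      g gray
      g black
      j gray
        e gray
          a gray
          a black
          b gray
          b black
          e→d: d is gray → back edge
First back edge: e → d.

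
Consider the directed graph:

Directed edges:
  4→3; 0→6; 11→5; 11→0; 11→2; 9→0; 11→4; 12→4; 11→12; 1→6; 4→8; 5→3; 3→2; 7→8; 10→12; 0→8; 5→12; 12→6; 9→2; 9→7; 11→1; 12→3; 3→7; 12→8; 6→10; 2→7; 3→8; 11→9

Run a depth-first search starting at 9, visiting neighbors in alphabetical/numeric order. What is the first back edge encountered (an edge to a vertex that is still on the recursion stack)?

12->6

DFS from 9 (visiting neighbors in alphabetical/numeric order); mark gray on enter, black on exit:
9 gray
  0 gray
    6 gray
      10 gray
        12 gray
          3 gray
            2 gray
              7 gray
                8 gray
                8 black
              7 black
            2 black
            3→7: 7 black — skip
            3→8: 8 black — skip
          3 black
          4 gray
            4→3: 3 black — skip
            4→8: 8 black — skip
          4 black
          12→6: 6 is gray → back edge
First back edge: 12 → 6.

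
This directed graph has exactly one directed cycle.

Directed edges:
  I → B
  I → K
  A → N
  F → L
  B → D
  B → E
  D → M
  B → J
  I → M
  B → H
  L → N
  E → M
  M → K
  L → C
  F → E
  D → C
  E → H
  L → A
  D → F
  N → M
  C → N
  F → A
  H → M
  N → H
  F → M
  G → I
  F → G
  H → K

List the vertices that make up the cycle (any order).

B, D, F, G, I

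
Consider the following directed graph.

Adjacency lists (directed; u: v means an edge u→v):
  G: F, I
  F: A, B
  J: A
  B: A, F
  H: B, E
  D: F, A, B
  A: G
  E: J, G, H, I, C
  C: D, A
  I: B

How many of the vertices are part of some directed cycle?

7

A vertex is on a directed cycle iff it belongs to a strongly connected component of size ≥ 2 (or has a self-loop).
The vertices on cycles are {A, B, E, F, G, H, I} — 7 in total.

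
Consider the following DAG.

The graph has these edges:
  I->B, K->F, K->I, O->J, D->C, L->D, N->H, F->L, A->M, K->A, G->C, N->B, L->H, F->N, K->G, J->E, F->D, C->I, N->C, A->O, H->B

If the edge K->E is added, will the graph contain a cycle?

No

Adding K→E creates a cycle iff E can already reach K.
Explore from E: no path reaches K. The graph stays acyclic.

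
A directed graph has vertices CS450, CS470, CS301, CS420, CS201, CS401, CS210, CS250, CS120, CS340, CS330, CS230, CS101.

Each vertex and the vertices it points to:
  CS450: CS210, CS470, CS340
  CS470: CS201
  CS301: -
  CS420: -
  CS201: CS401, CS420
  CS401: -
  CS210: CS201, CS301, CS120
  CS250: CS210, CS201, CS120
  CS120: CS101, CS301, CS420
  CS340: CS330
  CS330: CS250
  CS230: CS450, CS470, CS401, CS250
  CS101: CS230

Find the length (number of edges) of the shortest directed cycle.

4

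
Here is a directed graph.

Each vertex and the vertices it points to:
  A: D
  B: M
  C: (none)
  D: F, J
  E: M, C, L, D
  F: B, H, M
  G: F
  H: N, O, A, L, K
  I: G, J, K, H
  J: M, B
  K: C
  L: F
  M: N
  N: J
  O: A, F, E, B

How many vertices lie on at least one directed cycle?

A vertex is on a directed cycle iff it belongs to a strongly connected component of size ≥ 2 (or has a self-loop).
The vertices on cycles are {A, B, D, E, F, H, J, L, M, N, O} — 11 in total.

11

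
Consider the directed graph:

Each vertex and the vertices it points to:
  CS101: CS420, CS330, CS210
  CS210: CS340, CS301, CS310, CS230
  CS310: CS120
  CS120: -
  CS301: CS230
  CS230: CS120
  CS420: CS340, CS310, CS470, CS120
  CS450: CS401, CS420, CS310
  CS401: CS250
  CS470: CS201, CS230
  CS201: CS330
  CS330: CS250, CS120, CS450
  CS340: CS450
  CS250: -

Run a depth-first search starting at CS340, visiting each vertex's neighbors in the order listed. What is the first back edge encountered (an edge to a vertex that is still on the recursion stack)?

DFS from CS340 (visiting each vertex's neighbors in the order listed); mark gray on enter, black on exit:
CS340 gray
  CS450 gray
    CS401 gray
      CS250 gray
      CS250 black
    CS401 black
    CS420 gray
      CS420→CS340: CS340 is gray → back edge
First back edge: CS420 → CS340.

CS420->CS340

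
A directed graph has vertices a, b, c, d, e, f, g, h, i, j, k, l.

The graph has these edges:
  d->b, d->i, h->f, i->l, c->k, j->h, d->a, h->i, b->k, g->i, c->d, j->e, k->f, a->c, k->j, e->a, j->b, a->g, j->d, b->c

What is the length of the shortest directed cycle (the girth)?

3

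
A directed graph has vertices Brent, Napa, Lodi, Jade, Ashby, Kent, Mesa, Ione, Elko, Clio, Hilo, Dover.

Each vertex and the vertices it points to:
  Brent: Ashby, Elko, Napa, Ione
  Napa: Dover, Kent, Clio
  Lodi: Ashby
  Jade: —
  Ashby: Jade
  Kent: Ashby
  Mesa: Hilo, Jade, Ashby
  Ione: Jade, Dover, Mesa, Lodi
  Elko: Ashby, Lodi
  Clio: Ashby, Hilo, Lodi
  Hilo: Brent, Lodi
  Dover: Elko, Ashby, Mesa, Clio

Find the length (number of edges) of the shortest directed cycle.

For each vertex v, BFS finds the shortest path from v back to v.
The shortest such closed walk is Hilo → Brent → Ione → Mesa → Hilo, length 4.

4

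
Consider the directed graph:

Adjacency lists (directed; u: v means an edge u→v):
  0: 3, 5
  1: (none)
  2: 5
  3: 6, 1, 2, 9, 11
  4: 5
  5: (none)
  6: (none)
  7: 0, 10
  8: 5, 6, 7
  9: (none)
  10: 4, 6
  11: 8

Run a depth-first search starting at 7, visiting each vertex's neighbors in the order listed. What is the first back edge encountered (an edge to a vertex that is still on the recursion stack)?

8→7

DFS from 7 (visiting each vertex's neighbors in the order listed); mark gray on enter, black on exit:
7 gray
  0 gray
    3 gray
      6 gray
      6 black
      1 gray
      1 black
      2 gray
        5 gray
        5 black
      2 black
      9 gray
      9 black
      11 gray
        8 gray
          8→5: 5 black — skip
          8→6: 6 black — skip
          8→7: 7 is gray → back edge
First back edge: 8 → 7.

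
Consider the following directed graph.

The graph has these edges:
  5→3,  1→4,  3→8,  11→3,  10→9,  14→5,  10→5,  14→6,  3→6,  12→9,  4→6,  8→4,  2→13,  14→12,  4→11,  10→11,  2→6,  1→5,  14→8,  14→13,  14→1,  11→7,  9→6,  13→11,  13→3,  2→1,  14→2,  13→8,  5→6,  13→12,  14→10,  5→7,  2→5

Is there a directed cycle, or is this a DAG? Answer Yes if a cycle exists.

Yes

DFS with white/gray/black marking, starting from 3:
3 gray
  8 gray
    4 gray
      11 gray
        7 gray
        7 black
        11→3: 3 is gray → back edge
Back edge found, so a cycle exists: 3 → 8 → 4 → 11 → 3.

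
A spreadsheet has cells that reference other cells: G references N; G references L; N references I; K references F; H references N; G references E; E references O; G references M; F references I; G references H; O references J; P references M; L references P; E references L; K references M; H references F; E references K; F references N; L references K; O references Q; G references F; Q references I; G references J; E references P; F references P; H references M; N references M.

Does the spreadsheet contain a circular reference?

No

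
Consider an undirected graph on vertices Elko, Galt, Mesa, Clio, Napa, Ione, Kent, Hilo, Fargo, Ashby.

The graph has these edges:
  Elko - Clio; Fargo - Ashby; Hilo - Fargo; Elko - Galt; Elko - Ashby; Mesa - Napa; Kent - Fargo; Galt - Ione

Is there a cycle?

No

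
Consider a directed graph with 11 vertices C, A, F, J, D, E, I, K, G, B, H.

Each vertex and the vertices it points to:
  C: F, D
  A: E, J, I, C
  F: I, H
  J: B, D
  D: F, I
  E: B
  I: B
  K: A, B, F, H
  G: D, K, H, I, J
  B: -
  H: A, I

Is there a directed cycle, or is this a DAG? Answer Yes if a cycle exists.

DFS with white/gray/black marking, starting from F:
F gray
  I gray
    B gray
    B black
  I black
  H gray
    A gray
      E gray
        E→B: B black — skip
      E black
      J gray
        J→B: B black — skip
        D gray
          D→F: F is gray → back edge
Back edge found, so a cycle exists: F → H → A → J → D → F.

Yes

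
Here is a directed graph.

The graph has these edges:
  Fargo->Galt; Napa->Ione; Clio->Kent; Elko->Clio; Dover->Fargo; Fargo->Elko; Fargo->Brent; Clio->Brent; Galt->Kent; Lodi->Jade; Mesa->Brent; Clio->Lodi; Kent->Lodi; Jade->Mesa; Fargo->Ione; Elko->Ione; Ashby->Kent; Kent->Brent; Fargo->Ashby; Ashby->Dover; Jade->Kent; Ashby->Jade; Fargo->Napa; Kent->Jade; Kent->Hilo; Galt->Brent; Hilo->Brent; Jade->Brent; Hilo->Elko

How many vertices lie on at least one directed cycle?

A vertex is on a directed cycle iff it belongs to a strongly connected component of size ≥ 2 (or has a self-loop).
The vertices on cycles are {Clio, Elko, Hilo, Jade, Kent, Lodi, Ashby, Dover, Fargo} — 9 in total.

9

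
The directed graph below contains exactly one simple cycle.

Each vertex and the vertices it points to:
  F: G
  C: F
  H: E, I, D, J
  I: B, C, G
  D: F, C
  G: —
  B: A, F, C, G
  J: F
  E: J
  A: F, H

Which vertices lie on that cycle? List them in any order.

DFS with gray/black marking from H:
H gray
  E gray
    J gray
      F gray
        G gray
        G black
      F black
    J black
  E black
  I gray
    B gray
      A gray
        A→F: F black — skip
        A→H: H is gray → back edge
Back edge closes the cycle H → I → B → A → H; its vertices are {A, B, H, I}.

A, B, H, I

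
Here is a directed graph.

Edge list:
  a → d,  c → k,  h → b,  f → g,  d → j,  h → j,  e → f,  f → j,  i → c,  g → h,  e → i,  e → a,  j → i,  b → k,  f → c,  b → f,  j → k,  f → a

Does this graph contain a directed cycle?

DFS with white/gray/black marking, starting from g:
g gray
  h gray
    b gray
      k gray
      k black
      f gray
        f→g: g is gray → back edge
Back edge found, so a cycle exists: g → h → b → f → g.

Yes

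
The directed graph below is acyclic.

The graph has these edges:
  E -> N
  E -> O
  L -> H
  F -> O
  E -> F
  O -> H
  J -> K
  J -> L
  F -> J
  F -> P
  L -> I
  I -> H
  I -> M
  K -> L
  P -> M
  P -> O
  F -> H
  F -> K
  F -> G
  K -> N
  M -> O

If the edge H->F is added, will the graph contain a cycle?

Adding H→F creates a cycle iff F can already reach H.
Path from F: F → H.
So F → … → H → F is a cycle.

Yes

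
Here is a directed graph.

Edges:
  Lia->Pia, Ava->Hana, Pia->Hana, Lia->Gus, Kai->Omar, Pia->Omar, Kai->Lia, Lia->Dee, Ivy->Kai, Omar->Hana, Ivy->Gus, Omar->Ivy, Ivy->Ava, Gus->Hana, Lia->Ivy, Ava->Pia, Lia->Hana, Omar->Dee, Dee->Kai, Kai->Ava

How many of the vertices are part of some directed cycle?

7

A vertex is on a directed cycle iff it belongs to a strongly connected component of size ≥ 2 (or has a self-loop).
The vertices on cycles are {Ava, Dee, Ivy, Kai, Lia, Pia, Omar} — 7 in total.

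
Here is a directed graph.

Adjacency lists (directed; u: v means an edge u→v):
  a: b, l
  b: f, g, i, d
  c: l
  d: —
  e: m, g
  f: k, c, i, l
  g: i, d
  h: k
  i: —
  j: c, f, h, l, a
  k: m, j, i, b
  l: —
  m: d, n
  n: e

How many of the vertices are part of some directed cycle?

9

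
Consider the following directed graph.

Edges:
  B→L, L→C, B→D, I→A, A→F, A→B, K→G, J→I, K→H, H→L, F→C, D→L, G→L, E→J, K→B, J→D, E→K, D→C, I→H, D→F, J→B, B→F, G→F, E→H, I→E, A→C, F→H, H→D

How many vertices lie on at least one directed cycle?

6

A vertex is on a directed cycle iff it belongs to a strongly connected component of size ≥ 2 (or has a self-loop).
The vertices on cycles are {D, E, F, H, I, J} — 6 in total.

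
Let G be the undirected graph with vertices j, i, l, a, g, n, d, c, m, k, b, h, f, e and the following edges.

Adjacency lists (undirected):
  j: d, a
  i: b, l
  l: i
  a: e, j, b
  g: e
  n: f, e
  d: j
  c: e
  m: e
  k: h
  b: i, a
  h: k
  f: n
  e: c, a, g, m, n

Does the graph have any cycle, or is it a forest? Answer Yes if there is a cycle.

DFS, tracking each vertex's parent; an edge to a visited non-parent vertex closes a cycle.
Start from l:
visit l (parent –)
  visit i (parent l)
    visit b (parent i)
      b–i: parent, skip
      visit a (parent b)
        visit e (parent a)
          visit c (parent e)
            c–e: parent, skip
          e–a: parent, skip
          visit g (parent e)
            g–e: parent, skip
          visit m (parent e)
            m–e: parent, skip
          visit n (parent e)
            visit f (parent n)
              f–n: parent, skip
            n–e: parent, skip
        visit j (parent a)
          visit d (parent j)
            d–j: parent, skip
          j–a: parent, skip
        a–b: parent, skip
    i–l: parent, skip
visit k (parent –)
  visit h (parent k)
    h–k: parent, skip
No non-parent visited neighbor found — the graph is a forest.

No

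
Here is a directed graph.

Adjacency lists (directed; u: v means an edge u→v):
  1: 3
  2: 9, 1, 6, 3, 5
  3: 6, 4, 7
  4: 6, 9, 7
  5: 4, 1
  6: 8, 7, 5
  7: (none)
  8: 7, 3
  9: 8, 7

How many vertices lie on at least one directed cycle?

7

A vertex is on a directed cycle iff it belongs to a strongly connected component of size ≥ 2 (or has a self-loop).
The vertices on cycles are {1, 3, 4, 5, 6, 8, 9} — 7 in total.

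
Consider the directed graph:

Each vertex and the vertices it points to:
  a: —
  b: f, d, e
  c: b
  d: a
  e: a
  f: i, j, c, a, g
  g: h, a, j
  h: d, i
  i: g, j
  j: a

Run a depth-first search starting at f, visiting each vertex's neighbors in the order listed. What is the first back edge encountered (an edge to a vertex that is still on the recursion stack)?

DFS from f (visiting each vertex's neighbors in the order listed); mark gray on enter, black on exit:
f gray
  i gray
    g gray
      h gray
        d gray
          a gray
          a black
        d black
        h→i: i is gray → back edge
First back edge: h → i.

h->i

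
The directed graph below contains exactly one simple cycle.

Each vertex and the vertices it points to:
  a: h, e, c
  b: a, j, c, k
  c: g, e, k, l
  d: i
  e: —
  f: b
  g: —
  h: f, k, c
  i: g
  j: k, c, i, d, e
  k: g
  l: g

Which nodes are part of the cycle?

DFS with gray/black marking from b:
b gray
  a gray
    h gray
      f gray
        f→b: b is gray → back edge
Back edge closes the cycle b → a → h → f → b; its vertices are {a, b, f, h}.

a, b, f, h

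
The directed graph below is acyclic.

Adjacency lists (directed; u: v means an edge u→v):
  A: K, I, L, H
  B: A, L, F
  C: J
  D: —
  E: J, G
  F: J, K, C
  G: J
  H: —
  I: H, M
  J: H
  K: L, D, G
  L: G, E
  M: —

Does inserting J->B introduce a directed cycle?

Yes

Adding J→B creates a cycle iff B can already reach J.
Path from B: B → F → J.
So B → … → J → B is a cycle.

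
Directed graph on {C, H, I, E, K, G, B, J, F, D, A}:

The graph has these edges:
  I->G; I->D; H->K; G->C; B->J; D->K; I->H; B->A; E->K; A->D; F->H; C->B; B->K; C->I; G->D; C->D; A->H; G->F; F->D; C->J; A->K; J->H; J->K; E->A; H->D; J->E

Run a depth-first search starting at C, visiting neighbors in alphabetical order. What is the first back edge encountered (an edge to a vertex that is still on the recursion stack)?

DFS from C (visiting neighbors in alphabetical order); mark gray on enter, black on exit:
C gray
  B gray
    A gray
      D gray
        K gray
        K black
      D black
      H gray
        H→D: D black — skip
        H→K: K black — skip
      H black
      A→K: K black — skip
    A black
    J gray
      E gray
        E→A: A black — skip
        E→K: K black — skip
      E black
      J→H: H black — skip
      J→K: K black — skip
    J black
    B→K: K black — skip
  B black
  C→D: D black — skip
  I gray
    I→D: D black — skip
    G gray
      G→C: C is gray → back edge
First back edge: G → C.

G->C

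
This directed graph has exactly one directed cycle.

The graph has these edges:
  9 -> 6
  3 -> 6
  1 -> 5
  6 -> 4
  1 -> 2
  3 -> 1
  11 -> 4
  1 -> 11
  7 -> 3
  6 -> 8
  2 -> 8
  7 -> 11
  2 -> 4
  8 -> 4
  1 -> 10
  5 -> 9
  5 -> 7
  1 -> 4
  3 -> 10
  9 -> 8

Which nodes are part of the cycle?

DFS with gray/black marking from 3:
3 gray
  1 gray
    10 gray
    10 black
    2 gray
      8 gray
        4 gray
        4 black
      8 black
      2→4: 4 black — skip
    2 black
    1→4: 4 black — skip
    11 gray
      11→4: 4 black — skip
    11 black
    5 gray
      7 gray
        7→11: 11 black — skip
        7→3: 3 is gray → back edge
Back edge closes the cycle 3 → 1 → 5 → 7 → 3; its vertices are {1, 3, 5, 7}.

1, 3, 5, 7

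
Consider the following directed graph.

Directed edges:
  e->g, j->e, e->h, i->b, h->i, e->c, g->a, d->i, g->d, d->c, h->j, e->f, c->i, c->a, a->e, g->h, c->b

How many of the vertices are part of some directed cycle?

A vertex is on a directed cycle iff it belongs to a strongly connected component of size ≥ 2 (or has a self-loop).
The vertices on cycles are {a, c, d, e, g, h, j} — 7 in total.

7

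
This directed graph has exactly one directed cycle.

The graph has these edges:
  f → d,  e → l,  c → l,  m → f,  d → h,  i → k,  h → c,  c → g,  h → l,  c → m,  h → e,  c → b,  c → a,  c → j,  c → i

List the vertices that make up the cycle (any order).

c, d, f, h, m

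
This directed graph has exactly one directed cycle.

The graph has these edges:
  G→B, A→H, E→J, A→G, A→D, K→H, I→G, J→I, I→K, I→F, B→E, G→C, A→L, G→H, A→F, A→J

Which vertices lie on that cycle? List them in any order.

B, E, G, I, J

DFS with gray/black marking from J:
J gray
  I gray
    F gray
    F black
    K gray
      H gray
      H black
    K black
    G gray
      G→H: H black — skip
      B gray
        E gray
          E→J: J is gray → back edge
Back edge closes the cycle J → I → G → B → E → J; its vertices are {B, E, G, I, J}.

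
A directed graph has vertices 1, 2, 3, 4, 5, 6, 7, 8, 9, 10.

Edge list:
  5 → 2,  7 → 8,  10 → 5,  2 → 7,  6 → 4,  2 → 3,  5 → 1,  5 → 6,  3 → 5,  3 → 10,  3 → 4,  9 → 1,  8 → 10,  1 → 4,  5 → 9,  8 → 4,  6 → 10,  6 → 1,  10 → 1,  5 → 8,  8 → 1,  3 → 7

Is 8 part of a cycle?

Yes

8 is on a cycle iff 8 can reach itself via ≥1 edge.
8 → 10 → 5 → 8 — yes.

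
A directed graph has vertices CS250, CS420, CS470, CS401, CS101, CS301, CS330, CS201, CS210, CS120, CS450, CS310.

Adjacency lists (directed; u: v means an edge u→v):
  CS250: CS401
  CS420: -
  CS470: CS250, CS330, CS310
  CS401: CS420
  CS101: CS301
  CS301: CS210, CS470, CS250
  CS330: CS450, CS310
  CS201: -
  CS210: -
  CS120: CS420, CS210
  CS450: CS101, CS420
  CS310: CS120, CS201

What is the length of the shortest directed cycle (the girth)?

5

For each vertex v, BFS finds the shortest path from v back to v.
The shortest such closed walk is CS301 → CS470 → CS330 → CS450 → CS101 → CS301, length 5.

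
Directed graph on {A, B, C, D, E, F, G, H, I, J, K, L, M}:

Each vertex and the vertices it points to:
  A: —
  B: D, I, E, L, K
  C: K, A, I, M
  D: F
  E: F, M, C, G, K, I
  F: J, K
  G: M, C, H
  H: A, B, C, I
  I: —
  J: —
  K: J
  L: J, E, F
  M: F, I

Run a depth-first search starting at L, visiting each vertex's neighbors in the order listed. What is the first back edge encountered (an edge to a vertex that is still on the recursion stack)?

B->E

DFS from L (visiting each vertex's neighbors in the order listed); mark gray on enter, black on exit:
L gray
  J gray
  J black
  E gray
    F gray
      F→J: J black — skip
      K gray
        K→J: J black — skip
      K black
    F black
    M gray
      M→F: F black — skip
      I gray
      I black
    M black
    C gray
      C→K: K black — skip
      A gray
      A black
      C→I: I black — skip
      C→M: M black — skip
    C black
    G gray
      G→M: M black — skip
      G→C: C black — skip
      H gray
        H→A: A black — skip
        B gray
          D gray
            D→F: F black — skip
          D black
          B→I: I black — skip
          B→E: E is gray → back edge
First back edge: B → E.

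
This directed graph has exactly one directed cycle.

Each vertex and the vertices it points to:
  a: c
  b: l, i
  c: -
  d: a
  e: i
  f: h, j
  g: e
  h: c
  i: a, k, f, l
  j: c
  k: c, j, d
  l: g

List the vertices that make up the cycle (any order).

e, g, i, l

DFS with gray/black marking from i:
i gray
  a gray
    c gray
    c black
  a black
  k gray
    k→c: c black — skip
    j gray
      j→c: c black — skip
    j black
    d gray
      d→a: a black — skip
    d black
  k black
  f gray
    h gray
      h→c: c black — skip
    h black
    f→j: j black — skip
  f black
  l gray
    g gray
      e gray
        e→i: i is gray → back edge
Back edge closes the cycle i → l → g → e → i; its vertices are {e, g, i, l}.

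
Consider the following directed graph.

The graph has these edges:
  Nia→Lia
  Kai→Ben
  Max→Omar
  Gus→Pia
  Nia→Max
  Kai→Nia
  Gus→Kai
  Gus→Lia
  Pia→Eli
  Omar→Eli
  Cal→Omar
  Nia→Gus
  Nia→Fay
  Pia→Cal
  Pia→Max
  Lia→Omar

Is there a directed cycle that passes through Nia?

Yes

Nia is on a cycle iff Nia can reach itself via ≥1 edge.
Nia → Gus → Kai → Nia — yes.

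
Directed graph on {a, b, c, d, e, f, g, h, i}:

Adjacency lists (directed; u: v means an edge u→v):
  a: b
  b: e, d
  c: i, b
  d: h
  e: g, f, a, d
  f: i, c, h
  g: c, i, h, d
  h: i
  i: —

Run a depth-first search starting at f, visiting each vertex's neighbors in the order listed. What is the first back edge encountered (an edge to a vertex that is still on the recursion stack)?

g→c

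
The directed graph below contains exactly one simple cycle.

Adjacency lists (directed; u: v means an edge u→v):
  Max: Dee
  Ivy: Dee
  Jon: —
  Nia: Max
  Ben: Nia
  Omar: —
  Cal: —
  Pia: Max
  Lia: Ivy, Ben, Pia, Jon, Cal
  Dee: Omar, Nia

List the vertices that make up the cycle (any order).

DFS with gray/black marking from Max:
Max gray
  Dee gray
    Omar gray
    Omar black
    Nia gray
      Nia→Max: Max is gray → back edge
Back edge closes the cycle Max → Dee → Nia → Max; its vertices are {Dee, Max, Nia}.

Dee, Max, Nia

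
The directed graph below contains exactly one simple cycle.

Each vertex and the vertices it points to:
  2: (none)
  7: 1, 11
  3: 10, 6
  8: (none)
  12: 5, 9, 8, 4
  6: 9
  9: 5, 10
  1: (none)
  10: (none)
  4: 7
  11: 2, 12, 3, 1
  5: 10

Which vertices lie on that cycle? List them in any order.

DFS with gray/black marking from 11:
11 gray
  2 gray
  2 black
  12 gray
    5 gray
      10 gray
      10 black
    5 black
    9 gray
      9→5: 5 black — skip
      9→10: 10 black — skip
    9 black
    8 gray
    8 black
    4 gray
      7 gray
        1 gray
        1 black
        7→11: 11 is gray → back edge
Back edge closes the cycle 11 → 12 → 4 → 7 → 11; its vertices are {4, 7, 11, 12}.

4, 7, 11, 12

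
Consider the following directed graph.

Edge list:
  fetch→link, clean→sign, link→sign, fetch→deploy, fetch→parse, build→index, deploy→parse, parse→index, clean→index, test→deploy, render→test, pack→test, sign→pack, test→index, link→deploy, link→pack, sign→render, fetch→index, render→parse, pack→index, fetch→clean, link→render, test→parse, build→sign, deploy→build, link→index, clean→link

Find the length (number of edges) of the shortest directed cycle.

For each vertex v, BFS finds the shortest path from v back to v.
The shortest such closed walk is deploy → build → sign → pack → test → deploy, length 5.

5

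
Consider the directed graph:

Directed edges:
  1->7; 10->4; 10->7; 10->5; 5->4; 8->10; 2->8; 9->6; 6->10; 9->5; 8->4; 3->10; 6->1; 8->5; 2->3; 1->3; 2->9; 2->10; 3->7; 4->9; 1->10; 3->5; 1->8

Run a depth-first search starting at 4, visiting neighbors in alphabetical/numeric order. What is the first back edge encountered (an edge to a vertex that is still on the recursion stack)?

DFS from 4 (visiting neighbors in alphabetical/numeric order); mark gray on enter, black on exit:
4 gray
  9 gray
    5 gray
      5→4: 4 is gray → back edge
First back edge: 5 → 4.

5→4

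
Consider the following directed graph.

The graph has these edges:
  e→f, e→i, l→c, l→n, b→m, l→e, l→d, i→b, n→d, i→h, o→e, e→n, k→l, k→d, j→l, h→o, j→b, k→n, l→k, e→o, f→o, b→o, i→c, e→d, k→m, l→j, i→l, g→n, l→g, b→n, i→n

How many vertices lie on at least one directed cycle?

A vertex is on a directed cycle iff it belongs to a strongly connected component of size ≥ 2 (or has a self-loop).
The vertices on cycles are {b, e, f, h, i, j, k, l, o} — 9 in total.

9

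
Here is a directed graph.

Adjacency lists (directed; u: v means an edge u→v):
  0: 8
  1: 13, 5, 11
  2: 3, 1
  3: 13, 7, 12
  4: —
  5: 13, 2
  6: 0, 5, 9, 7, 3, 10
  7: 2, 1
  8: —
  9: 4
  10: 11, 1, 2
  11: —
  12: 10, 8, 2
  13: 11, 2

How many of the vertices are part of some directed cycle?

A vertex is on a directed cycle iff it belongs to a strongly connected component of size ≥ 2 (or has a self-loop).
The vertices on cycles are {1, 2, 3, 5, 7, 10, 12, 13} — 8 in total.

8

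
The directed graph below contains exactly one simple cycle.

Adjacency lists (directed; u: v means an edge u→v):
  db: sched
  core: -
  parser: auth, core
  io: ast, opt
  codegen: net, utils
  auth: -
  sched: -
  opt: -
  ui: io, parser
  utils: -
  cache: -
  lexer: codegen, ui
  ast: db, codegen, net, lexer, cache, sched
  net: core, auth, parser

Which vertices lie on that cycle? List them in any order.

io, ui, ast, lexer

DFS with gray/black marking from io:
io gray
  ast gray
    db gray
      sched gray
      sched black
    db black
    codegen gray
      net gray
        core gray
        core black
        auth gray
        auth black
        parser gray
          parser→auth: auth black — skip
          parser→core: core black — skip
        parser black
      net black
      utils gray
      utils black
    codegen black
    ast→net: net black — skip
    lexer gray
      lexer→codegen: codegen black — skip
      ui gray
        ui→io: io is gray → back edge
Back edge closes the cycle io → ast → lexer → ui → io; its vertices are {io, ui, ast, lexer}.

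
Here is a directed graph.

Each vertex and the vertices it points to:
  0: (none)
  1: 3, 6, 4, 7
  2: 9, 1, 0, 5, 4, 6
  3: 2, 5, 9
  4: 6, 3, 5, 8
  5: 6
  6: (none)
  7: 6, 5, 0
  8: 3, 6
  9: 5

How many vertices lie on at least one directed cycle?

A vertex is on a directed cycle iff it belongs to a strongly connected component of size ≥ 2 (or has a self-loop).
The vertices on cycles are {1, 2, 3, 4, 8} — 5 in total.

5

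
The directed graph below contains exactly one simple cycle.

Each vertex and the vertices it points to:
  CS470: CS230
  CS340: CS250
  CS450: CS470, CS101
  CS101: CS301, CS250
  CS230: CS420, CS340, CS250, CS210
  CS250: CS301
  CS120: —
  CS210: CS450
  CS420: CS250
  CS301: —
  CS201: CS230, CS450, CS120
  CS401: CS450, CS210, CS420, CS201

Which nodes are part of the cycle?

DFS with gray/black marking from CS450:
CS450 gray
  CS470 gray
    CS230 gray
      CS420 gray
        CS250 gray
          CS301 gray
          CS301 black
        CS250 black
      CS420 black
      CS340 gray
        CS340→CS250: CS250 black — skip
      CS340 black
      CS230→CS250: CS250 black — skip
      CS210 gray
        CS210→CS450: CS450 is gray → back edge
Back edge closes the cycle CS450 → CS470 → CS230 → CS210 → CS450; its vertices are {CS210, CS230, CS450, CS470}.

CS210, CS230, CS450, CS470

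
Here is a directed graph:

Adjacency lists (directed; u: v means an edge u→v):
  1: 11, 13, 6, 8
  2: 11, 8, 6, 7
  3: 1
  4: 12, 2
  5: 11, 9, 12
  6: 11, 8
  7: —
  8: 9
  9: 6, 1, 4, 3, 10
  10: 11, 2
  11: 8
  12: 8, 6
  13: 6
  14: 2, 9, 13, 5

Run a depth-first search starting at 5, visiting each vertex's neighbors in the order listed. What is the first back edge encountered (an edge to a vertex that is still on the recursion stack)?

6→11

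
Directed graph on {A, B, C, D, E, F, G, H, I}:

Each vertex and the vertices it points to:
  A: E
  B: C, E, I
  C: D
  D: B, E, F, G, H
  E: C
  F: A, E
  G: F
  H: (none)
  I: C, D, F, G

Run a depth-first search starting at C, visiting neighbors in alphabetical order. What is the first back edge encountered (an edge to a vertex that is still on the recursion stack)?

B→C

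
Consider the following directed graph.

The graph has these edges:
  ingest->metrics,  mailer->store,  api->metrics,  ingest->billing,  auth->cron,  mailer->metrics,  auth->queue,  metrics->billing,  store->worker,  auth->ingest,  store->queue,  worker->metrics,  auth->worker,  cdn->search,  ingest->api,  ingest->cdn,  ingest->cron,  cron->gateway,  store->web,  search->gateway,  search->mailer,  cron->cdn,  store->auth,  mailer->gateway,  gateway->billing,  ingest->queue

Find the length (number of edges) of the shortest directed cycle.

6

For each vertex v, BFS finds the shortest path from v back to v.
The shortest such closed walk is store → auth → ingest → cdn → search → mailer → store, length 6.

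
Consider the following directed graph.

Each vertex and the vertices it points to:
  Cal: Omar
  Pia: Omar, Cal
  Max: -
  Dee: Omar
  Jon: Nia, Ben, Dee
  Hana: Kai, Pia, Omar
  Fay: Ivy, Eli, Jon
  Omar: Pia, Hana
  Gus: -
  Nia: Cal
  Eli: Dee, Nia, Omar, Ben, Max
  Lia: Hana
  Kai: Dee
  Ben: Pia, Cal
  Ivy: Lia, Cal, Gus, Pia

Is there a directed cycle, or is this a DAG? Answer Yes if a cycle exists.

Yes

DFS with white/gray/black marking, starting from Jon:
Jon gray
  Nia gray
    Cal gray
      Omar gray
        Pia gray
          Pia→Omar: Omar is gray → back edge
Back edge found, so a cycle exists: Omar → Pia → Omar.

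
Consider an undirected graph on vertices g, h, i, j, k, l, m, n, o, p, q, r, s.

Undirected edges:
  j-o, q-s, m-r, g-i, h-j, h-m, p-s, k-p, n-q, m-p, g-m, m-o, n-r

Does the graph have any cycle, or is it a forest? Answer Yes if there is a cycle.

Yes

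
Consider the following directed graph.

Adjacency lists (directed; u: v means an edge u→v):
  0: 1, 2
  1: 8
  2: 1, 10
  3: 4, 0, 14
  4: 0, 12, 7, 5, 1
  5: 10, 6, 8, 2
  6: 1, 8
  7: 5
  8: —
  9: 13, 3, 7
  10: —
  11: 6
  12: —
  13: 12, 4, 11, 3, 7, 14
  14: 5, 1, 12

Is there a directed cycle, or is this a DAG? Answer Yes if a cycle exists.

No

DFS with white/gray/black marking, starting from 14:
14 gray
  5 gray
    10 gray
    10 black
    6 gray
      1 gray
        8 gray
        8 black
      1 black
      6→8: 8 black — skip
    6 black
    5→8: 8 black — skip
    2 gray
      2→1: 1 black — skip
      2→10: 10 black — skip
    2 black
  5 black
  14→1: 1 black — skip
  12 gray
  12 black
14 black
0 gray
  0→1: 1 black — skip
  0→2: 2 black — skip
0 black
3 gray
  4 gray
    4→0: 0 black — skip
    4→12: 12 black — skip
    7 gray
      7→5: 5 black — skip
    7 black
    4→5: 5 black — skip
    4→1: 1 black — skip
  4 black
  3→0: 0 black — skip
  3→14: 14 black — skip
3 black
9 gray
  13 gray
    13→12: 12 black — skip
    13→4: 4 black — skip
    11 gray
      11→6: 6 black — skip
    11 black
    13→3: 3 black — skip
    13→7: 7 black — skip
    13→14: 14 black — skip
  13 black
  9→3: 3 black — skip
  9→7: 7 black — skip
9 black
Every edge goes to a white or black vertex — no back edge, so the graph is acyclic.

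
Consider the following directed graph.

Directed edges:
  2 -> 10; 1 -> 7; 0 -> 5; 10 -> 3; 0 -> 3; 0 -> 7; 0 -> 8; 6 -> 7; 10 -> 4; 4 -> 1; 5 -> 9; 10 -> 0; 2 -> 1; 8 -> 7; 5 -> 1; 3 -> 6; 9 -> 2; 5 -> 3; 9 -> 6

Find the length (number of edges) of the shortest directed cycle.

5

For each vertex v, BFS finds the shortest path from v back to v.
The shortest such closed walk is 9 → 2 → 10 → 0 → 5 → 9, length 5.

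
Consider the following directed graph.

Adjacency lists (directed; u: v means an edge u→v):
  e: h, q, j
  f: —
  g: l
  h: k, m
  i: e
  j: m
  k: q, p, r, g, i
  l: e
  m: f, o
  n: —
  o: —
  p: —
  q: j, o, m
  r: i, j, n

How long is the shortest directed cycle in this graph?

4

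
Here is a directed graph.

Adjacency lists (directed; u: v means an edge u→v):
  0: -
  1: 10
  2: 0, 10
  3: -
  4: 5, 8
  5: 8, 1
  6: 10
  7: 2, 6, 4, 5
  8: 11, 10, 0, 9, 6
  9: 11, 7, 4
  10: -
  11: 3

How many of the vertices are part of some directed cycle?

5

A vertex is on a directed cycle iff it belongs to a strongly connected component of size ≥ 2 (or has a self-loop).
The vertices on cycles are {4, 5, 7, 8, 9} — 5 in total.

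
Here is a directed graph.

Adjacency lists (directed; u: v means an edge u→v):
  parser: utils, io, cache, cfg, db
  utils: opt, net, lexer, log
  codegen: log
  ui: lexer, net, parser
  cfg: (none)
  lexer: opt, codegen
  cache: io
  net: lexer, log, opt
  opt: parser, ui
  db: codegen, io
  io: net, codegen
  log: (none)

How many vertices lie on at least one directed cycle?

9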